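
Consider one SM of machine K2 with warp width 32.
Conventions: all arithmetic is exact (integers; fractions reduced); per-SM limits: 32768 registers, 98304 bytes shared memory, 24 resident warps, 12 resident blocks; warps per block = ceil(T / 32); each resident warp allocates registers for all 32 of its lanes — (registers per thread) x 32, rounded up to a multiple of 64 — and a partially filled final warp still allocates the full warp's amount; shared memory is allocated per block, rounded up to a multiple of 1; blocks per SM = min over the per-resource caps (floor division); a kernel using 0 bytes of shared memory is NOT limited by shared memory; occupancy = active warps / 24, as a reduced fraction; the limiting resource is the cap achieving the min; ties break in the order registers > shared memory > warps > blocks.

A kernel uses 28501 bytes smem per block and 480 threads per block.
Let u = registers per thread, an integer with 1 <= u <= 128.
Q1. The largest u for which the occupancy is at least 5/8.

Answer: u = 68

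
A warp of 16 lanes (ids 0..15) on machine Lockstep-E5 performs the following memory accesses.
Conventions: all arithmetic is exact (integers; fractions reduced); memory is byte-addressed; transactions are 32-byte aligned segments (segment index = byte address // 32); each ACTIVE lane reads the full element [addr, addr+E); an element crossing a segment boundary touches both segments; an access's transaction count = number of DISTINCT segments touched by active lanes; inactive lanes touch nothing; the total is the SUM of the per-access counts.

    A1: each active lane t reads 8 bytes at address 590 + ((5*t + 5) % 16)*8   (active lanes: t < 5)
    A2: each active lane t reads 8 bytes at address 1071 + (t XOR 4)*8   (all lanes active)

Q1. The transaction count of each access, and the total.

A1: 4 transactions
A2: 5 transactions

Answer: 4,5; total 9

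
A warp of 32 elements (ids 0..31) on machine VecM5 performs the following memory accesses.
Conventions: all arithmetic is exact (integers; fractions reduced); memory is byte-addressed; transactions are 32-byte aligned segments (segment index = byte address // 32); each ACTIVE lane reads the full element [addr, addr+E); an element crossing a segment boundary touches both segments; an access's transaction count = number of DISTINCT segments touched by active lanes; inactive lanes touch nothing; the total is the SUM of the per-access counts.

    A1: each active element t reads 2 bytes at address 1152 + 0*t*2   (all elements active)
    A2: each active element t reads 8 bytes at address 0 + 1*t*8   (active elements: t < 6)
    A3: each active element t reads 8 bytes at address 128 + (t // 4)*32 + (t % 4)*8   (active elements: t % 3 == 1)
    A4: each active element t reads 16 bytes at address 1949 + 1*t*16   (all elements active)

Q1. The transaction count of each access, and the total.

A1: 1 transaction
A2: 2 transactions
A3: 8 transactions
A4: 17 transactions

Answer: 1,2,8,17; total 28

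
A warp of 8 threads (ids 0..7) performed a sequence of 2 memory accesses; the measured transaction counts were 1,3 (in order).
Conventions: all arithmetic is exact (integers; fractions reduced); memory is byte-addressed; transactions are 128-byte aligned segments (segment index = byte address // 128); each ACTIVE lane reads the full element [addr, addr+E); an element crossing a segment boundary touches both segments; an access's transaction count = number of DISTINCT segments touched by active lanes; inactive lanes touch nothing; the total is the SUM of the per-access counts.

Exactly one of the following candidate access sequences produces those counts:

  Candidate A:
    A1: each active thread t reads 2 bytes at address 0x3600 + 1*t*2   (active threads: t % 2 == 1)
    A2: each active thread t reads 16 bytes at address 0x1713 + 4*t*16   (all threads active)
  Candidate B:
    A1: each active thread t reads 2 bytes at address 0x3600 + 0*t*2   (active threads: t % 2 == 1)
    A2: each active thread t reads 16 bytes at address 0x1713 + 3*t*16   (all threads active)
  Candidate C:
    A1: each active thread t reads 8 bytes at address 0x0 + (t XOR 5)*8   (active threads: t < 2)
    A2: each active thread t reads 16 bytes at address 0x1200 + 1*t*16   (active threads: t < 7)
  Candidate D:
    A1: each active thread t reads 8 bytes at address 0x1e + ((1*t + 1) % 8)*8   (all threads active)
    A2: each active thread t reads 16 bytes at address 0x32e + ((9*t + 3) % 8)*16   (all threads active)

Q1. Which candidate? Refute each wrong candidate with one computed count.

A: A2 gives 4 transactions, not 3
C: A2 gives 1 transaction, not 3
D: A2 gives 2 transactions, not 3
B: all counts match (1,3)

Answer: B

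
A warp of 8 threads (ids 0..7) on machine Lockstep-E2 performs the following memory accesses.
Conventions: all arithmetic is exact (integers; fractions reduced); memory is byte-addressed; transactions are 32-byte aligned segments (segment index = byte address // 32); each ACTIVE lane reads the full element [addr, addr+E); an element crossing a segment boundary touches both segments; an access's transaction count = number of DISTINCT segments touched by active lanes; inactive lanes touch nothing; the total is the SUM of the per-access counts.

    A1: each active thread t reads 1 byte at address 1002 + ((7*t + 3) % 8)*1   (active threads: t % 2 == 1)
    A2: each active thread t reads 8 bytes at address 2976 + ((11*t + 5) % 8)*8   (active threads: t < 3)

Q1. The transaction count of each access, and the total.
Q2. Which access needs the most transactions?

A1: 1 transaction
A2: 2 transactions

Answer: 1,2; total 3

Answer: A2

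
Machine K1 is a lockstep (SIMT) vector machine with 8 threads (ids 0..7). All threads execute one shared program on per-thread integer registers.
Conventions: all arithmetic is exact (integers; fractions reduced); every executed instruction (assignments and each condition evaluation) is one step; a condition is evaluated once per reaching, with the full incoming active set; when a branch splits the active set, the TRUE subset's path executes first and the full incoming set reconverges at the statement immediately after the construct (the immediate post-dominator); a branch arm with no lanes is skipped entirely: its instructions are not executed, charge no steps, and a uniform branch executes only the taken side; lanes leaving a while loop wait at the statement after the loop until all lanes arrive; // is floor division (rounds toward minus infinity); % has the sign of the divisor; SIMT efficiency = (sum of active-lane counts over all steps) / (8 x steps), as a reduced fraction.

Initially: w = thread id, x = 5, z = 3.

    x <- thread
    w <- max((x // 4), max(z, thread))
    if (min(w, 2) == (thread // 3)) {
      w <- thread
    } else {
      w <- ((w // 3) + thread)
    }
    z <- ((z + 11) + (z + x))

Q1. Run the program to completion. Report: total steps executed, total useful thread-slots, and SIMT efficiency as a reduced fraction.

Answer: 6 steps, 40 useful, 5/6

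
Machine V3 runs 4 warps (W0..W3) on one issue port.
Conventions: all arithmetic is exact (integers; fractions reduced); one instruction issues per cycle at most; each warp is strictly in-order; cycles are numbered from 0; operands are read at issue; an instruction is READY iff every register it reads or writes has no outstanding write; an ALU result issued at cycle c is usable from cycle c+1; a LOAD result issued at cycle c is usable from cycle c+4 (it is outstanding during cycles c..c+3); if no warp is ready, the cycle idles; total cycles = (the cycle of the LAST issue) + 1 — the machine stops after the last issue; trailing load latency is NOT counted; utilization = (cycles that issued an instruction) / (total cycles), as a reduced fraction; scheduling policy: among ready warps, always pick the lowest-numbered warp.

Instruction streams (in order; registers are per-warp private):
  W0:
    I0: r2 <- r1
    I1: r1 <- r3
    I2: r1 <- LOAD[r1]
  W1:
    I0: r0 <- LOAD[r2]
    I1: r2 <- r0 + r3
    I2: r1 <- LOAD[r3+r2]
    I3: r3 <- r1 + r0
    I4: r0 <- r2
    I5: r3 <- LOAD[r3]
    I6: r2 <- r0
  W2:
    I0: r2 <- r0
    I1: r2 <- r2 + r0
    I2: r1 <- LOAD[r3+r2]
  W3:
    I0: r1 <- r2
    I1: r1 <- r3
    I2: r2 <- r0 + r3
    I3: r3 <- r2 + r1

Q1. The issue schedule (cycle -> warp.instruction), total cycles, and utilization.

cycle 0: W0.I0
cycle 1: W0.I1
cycle 2: W0.I2
cycle 3: W1.I0
cycle 4: W2.I0
cycle 5: W2.I1
cycle 6: W2.I2
cycle 7: W1.I1
cycle 8: W1.I2
cycle 9: W3.I0
cycle 10: W3.I1
cycle 11: W3.I2
cycle 12: W1.I3
cycle 13: W1.I4
cycle 14: W1.I5
cycle 15: W1.I6
cycle 16: W3.I3

Answer: 17 cycles, utilization 1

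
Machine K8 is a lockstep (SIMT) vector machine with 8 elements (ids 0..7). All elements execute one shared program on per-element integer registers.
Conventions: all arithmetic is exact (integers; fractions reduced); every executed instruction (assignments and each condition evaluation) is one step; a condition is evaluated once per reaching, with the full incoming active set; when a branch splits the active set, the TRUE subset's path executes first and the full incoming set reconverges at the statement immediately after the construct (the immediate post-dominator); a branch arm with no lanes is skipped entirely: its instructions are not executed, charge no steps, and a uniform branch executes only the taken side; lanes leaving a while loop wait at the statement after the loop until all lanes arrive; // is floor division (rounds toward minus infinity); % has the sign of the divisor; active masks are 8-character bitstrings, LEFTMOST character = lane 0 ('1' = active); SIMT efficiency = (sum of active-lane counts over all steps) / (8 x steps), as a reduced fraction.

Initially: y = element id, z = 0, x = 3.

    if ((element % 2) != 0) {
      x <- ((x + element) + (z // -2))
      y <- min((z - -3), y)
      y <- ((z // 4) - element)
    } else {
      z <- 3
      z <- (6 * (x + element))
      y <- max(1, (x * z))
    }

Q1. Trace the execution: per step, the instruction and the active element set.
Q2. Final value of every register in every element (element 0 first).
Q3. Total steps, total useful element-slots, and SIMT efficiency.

step 0: eval ((element % 2) != 0)    11111111
step 1: x <- ((x + element) + (z // -2)) 01010101
step 2: y <- min((z - -3), y)        01010101
step 3: y <- ((z // 4) - element)    01010101
step 4: z <- 3                       10101010
step 5: z <- (6 * (x + element))     10101010
step 6: y <- max(1, (x * z))         10101010

Answer: 7 steps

y: 54,-1,90,-3,126,-5,162,-7
z: 18,0,30,0,42,0,54,0
x: 3,4,3,6,3,8,3,10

steps = 7; useful = 32; efficiency = 32/56 = 4/7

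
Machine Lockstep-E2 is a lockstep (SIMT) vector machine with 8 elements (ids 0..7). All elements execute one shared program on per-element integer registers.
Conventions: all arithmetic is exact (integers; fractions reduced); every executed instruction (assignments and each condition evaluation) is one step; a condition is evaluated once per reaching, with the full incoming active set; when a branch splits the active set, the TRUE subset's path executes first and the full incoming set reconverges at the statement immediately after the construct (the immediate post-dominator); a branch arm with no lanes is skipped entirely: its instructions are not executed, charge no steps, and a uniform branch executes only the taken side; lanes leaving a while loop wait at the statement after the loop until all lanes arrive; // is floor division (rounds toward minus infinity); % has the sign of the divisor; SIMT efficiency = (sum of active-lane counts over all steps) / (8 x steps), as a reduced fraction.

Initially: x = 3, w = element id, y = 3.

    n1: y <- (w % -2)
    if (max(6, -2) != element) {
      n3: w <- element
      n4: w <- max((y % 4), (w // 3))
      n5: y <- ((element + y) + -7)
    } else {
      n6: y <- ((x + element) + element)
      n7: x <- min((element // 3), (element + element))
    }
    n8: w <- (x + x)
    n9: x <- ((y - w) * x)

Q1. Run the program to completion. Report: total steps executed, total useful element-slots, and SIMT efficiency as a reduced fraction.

Answer: 9 steps, 55 useful, 55/72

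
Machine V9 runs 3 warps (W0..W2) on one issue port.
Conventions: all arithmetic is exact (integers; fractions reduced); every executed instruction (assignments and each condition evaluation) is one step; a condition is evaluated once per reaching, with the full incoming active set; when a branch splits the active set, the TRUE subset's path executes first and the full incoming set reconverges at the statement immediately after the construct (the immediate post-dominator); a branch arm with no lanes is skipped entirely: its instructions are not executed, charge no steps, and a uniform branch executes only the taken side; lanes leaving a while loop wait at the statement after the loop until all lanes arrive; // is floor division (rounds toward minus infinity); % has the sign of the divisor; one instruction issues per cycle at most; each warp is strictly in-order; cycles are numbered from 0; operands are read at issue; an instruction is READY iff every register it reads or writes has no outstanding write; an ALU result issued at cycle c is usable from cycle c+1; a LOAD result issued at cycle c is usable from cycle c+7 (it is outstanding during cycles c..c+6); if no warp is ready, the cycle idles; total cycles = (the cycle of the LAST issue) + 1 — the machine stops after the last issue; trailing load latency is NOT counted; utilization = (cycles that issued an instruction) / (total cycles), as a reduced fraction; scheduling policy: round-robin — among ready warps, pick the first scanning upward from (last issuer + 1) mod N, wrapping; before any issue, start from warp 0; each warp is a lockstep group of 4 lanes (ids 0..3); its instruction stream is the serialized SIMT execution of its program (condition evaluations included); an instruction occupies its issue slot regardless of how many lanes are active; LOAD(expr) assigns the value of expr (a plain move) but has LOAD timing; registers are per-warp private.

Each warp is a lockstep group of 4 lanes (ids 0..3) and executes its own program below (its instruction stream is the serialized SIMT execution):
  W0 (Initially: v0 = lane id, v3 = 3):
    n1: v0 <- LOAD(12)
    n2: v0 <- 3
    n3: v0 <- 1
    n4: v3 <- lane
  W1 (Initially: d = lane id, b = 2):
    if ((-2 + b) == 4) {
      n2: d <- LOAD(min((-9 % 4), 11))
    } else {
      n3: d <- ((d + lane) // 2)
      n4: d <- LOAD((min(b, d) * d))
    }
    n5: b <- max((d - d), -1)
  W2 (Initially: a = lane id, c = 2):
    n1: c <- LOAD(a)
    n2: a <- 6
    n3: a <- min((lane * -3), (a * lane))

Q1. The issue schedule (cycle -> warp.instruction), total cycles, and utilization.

cycle 0: W0.I0
cycle 1: W1.I0
cycle 2: W2.I0
cycle 3: W1.I1
cycle 4: W2.I1
cycle 5: W1.I2
cycle 6: W2.I2
cycle 7: W0.I1
cycle 8: W0.I2
cycle 9: W0.I3
cycle 10: idle
cycle 11: idle
cycle 12: W1.I3

Answer: 13 cycles, utilization 11/13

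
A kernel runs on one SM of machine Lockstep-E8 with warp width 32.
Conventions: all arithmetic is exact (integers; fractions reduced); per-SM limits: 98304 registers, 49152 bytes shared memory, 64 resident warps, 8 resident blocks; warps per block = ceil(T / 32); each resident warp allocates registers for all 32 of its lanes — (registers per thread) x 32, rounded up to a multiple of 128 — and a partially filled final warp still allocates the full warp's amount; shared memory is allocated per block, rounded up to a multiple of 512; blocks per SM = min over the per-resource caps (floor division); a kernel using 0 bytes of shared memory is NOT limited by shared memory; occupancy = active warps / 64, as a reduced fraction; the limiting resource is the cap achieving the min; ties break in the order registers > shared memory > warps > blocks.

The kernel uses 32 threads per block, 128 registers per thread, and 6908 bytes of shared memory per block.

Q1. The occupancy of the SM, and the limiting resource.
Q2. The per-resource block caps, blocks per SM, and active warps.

Answer: occupancy 3/32, limited by shared memory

registers: 24 blocks
shared memory: 6 blocks
warps: 64 blocks
blocks: 8 blocks

Answer: 6 blocks, 6 active warps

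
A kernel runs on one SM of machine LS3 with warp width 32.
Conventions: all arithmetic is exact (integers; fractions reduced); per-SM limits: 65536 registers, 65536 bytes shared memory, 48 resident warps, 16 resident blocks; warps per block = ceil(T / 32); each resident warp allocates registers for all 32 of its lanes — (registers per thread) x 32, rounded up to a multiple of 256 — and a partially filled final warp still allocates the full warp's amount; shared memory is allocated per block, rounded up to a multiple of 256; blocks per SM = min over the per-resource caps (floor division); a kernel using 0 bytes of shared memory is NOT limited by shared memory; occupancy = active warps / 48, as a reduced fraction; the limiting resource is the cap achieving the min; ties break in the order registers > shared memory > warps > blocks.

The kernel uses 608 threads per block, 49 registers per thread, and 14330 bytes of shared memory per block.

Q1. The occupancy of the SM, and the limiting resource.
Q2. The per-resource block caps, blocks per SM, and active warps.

Answer: occupancy 19/48, limited by registers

registers: 1 block
shared memory: 4 blocks
warps: 2 blocks
blocks: 16 blocks

Answer: 1 block, 19 active warps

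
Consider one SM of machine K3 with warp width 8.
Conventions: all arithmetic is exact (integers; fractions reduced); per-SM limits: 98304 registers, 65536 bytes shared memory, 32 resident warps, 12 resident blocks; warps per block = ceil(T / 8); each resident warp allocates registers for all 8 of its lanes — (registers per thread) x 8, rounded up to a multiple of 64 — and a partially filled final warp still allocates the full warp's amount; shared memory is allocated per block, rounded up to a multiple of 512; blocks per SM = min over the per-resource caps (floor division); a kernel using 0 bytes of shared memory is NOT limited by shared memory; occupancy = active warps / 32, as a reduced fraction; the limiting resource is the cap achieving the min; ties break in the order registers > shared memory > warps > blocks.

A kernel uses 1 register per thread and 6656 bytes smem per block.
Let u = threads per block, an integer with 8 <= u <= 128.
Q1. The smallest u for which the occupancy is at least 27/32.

Answer: u = 17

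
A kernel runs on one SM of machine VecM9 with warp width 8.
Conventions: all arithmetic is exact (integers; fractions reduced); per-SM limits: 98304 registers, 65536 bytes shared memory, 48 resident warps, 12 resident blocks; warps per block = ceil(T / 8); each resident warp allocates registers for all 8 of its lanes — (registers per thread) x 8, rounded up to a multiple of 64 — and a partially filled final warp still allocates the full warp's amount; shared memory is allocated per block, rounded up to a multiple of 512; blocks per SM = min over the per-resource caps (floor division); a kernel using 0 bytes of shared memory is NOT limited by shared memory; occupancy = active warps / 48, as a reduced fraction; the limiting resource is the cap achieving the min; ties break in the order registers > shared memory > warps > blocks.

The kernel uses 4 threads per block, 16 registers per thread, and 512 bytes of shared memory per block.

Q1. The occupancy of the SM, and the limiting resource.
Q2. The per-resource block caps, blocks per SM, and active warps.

Answer: occupancy 1/4, limited by blocks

registers: 768 blocks
shared memory: 128 blocks
warps: 48 blocks
blocks: 12 blocks

Answer: 12 blocks, 12 active warps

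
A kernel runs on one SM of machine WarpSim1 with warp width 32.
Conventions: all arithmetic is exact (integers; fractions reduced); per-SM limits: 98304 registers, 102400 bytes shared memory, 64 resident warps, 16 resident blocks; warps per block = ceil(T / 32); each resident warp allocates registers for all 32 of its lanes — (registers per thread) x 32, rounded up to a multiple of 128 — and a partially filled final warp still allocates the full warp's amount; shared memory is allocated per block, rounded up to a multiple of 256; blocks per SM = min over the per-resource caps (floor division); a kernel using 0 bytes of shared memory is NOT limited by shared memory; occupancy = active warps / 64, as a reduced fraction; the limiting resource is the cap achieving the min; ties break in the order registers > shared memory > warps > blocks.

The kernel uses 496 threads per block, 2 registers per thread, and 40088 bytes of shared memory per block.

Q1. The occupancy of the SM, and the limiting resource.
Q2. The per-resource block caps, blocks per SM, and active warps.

Answer: occupancy 1/2, limited by shared memory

registers: 48 blocks
shared memory: 2 blocks
warps: 4 blocks
blocks: 16 blocks

Answer: 2 blocks, 32 active warps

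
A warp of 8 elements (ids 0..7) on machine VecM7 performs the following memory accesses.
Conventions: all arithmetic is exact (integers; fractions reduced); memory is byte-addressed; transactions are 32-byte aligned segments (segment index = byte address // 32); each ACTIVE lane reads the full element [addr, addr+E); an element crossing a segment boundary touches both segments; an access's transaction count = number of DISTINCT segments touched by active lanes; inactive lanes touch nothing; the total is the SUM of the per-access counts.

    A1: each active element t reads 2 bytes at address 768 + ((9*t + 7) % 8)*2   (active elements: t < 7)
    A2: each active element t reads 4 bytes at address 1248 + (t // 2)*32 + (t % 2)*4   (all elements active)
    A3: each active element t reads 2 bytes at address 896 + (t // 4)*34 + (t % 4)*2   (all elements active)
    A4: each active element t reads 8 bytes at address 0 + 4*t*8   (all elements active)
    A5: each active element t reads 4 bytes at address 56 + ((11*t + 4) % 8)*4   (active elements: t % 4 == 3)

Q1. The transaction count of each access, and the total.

A1: 1 transaction
A2: 4 transactions
A3: 2 transactions
A4: 8 transactions
A5: 2 transactions

Answer: 1,4,2,8,2; total 17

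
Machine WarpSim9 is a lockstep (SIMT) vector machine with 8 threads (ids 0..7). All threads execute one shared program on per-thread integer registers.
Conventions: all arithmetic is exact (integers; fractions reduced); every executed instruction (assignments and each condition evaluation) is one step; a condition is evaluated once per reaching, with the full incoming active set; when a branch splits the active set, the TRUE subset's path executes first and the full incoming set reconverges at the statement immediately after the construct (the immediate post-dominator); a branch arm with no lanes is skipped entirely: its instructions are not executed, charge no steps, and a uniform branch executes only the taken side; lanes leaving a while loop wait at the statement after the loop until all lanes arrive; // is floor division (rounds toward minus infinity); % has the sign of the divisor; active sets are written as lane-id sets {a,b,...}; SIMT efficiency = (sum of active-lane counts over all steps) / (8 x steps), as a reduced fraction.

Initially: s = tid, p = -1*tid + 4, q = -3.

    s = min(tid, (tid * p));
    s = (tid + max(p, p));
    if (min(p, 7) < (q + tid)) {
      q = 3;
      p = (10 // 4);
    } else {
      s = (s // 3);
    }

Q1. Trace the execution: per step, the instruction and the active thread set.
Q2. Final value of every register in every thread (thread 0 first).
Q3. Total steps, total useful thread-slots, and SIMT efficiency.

step 0: s <- min(tid, (tid * p))     {0,1,2,3,4,5,6,7}
step 1: s <- (tid + max(p, p))       {0,1,2,3,4,5,6,7}
step 2: eval (min(p, 7) < (q + tid)) {0,1,2,3,4,5,6,7}
step 3: q <- 3                       {4,5,6,7}
step 4: p <- (10 // 4)               {4,5,6,7}
step 5: s <- (s // 3)                {0,1,2,3}

Answer: 6 steps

s: 1,1,1,1,4,4,4,4
p: 4,3,2,1,2,2,2,2
q: -3,-3,-3,-3,3,3,3,3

steps = 6; useful = 36; efficiency = 36/48 = 3/4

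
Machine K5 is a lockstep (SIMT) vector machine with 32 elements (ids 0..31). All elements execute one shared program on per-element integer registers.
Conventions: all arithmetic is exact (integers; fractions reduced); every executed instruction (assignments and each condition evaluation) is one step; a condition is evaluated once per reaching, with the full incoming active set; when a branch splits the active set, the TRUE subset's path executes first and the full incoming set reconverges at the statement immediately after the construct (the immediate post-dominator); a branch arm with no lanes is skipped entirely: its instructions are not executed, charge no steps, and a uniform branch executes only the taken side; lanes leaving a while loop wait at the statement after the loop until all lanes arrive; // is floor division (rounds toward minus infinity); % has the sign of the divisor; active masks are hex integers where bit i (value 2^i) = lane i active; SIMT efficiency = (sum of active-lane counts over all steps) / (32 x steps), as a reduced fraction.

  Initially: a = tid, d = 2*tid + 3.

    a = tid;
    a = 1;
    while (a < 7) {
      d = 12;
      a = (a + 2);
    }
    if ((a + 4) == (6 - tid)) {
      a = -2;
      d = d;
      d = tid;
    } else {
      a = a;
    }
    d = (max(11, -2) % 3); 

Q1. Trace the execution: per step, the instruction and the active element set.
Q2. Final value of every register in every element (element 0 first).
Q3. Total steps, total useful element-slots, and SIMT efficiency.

step 0: a <- tid                     0xffffffff
step 1: a <- 1                       0xffffffff
step 2: eval (a < 7)                 0xffffffff
step 3: d <- 12                      0xffffffff
step 4: a <- (a + 2)                 0xffffffff
step 5: eval (a < 7)                 0xffffffff
step 6: d <- 12                      0xffffffff
step 7: a <- (a + 2)                 0xffffffff
step 8: eval (a < 7)                 0xffffffff
step 9: d <- 12                      0xffffffff
step 10: a <- (a + 2)                 0xffffffff
step 11: eval (a < 7)                 0xffffffff
step 12: eval ((a + 4) == (6 - tid))  0xffffffff
step 13: a <- a                       0xffffffff
step 14: d <- (max(11, -2) % 3)       0xffffffff

Answer: 15 steps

a: 7,7,7,7,7,7,7,7,7,7,7,7,7,7,7,7,7,7,7,7,7,7,7,7,7,7,7,7,7,7,7,7
d: 2,2,2,2,2,2,2,2,2,2,2,2,2,2,2,2,2,2,2,2,2,2,2,2,2,2,2,2,2,2,2,2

steps = 15; useful = 480; efficiency = 480/480 = 1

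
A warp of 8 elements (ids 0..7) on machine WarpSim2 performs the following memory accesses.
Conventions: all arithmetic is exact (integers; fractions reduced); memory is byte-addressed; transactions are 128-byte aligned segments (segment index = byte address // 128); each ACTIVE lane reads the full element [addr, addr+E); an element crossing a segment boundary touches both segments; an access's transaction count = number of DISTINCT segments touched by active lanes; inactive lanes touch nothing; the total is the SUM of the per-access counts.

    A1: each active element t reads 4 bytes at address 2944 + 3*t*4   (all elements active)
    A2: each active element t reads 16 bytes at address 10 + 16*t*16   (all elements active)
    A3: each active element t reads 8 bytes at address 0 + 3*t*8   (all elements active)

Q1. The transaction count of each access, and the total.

A1: 1 transaction
A2: 8 transactions
A3: 2 transactions

Answer: 1,8,2; total 11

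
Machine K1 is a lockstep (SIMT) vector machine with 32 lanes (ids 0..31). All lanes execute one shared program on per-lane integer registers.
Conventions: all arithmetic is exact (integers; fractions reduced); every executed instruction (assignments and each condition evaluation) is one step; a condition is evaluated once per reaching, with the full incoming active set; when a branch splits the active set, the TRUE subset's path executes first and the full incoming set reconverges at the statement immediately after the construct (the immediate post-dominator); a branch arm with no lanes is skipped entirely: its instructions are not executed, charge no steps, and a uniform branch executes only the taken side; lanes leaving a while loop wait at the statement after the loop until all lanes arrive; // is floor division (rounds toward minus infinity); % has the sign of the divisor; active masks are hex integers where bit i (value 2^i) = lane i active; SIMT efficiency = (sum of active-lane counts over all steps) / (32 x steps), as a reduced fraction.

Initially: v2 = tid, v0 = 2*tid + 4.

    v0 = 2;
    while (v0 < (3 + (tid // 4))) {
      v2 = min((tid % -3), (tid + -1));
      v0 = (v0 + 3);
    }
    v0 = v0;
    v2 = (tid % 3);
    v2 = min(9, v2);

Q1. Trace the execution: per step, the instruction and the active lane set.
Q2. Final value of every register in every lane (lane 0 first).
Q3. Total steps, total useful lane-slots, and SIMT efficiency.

step 0: v0 <- 2                      0xffffffff
step 1: eval (v0 < (3 + (tid // 4))) 0xffffffff
step 2: v2 <- min((tid % -3), (tid + -1)) 0xffffffff
step 3: v0 <- (v0 + 3)               0xffffffff
step 4: eval (v0 < (3 + (tid // 4))) 0xffffffff
step 5: v2 <- min((tid % -3), (tid + -1)) 0xfffff000
step 6: v0 <- (v0 + 3)               0xfffff000
step 7: eval (v0 < (3 + (tid // 4))) 0xfffff000
step 8: v2 <- min((tid % -3), (tid + -1)) 0xff000000
step 9: v0 <- (v0 + 3)               0xff000000
step 10: eval (v0 < (3 + (tid // 4))) 0xff000000
step 11: v0 <- v0                     0xffffffff
step 12: v2 <- (tid % 3)              0xffffffff
step 13: v2 <- min(9, v2)             0xffffffff

Answer: 14 steps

v2: 0,1,2,0,1,2,0,1,2,0,1,2,0,1,2,0,1,2,0,1,2,0,1,2,0,1,2,0,1,2,0,1
v0: 5,5,5,5,5,5,5,5,5,5,5,5,8,8,8,8,8,8,8,8,8,8,8,8,11,11,11,11,11,11,11,11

steps = 14; useful = 340; efficiency = 340/448 = 85/112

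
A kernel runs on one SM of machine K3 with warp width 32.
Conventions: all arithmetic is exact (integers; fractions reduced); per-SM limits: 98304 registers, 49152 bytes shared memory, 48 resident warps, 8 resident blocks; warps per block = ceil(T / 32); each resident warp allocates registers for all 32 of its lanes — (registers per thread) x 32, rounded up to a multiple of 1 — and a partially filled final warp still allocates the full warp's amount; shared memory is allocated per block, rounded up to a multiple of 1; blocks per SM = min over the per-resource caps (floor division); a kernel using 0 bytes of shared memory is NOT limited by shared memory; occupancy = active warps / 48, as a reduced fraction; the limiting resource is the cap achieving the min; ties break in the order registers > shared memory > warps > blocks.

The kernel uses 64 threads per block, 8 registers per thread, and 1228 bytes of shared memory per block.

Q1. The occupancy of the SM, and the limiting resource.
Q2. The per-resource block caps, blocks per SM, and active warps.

Answer: occupancy 1/3, limited by blocks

registers: 192 blocks
shared memory: 40 blocks
warps: 24 blocks
blocks: 8 blocks

Answer: 8 blocks, 16 active warps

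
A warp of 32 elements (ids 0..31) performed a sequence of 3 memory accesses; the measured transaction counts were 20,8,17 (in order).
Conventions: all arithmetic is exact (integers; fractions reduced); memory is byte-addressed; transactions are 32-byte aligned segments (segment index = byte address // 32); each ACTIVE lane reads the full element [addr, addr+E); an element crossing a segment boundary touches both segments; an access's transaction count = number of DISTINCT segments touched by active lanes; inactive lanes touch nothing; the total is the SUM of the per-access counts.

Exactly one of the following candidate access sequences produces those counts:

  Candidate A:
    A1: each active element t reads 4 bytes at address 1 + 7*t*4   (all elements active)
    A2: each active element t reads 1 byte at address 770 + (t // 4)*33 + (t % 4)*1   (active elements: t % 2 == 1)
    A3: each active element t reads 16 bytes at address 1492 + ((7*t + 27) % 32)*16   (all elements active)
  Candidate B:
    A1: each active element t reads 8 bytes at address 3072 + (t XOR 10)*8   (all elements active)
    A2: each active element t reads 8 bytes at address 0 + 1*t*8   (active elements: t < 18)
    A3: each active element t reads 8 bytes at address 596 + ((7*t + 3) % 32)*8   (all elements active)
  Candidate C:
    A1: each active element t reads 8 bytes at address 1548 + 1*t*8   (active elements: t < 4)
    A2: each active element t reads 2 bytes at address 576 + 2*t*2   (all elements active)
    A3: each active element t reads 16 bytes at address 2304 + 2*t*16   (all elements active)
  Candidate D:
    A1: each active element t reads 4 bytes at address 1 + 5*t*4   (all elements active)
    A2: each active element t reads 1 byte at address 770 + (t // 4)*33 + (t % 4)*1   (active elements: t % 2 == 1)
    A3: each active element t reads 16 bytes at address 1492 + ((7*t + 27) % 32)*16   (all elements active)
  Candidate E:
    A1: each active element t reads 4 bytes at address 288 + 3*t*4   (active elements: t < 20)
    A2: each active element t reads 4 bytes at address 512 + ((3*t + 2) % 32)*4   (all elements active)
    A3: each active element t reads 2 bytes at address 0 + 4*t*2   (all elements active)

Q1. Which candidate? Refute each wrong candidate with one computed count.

A: A1 gives 28 transactions, not 20
B: A1 gives 8 transactions, not 20
C: A1 gives 2 transactions, not 20
E: A1 gives 8 transactions, not 20
D: all counts match (20,8,17)

Answer: D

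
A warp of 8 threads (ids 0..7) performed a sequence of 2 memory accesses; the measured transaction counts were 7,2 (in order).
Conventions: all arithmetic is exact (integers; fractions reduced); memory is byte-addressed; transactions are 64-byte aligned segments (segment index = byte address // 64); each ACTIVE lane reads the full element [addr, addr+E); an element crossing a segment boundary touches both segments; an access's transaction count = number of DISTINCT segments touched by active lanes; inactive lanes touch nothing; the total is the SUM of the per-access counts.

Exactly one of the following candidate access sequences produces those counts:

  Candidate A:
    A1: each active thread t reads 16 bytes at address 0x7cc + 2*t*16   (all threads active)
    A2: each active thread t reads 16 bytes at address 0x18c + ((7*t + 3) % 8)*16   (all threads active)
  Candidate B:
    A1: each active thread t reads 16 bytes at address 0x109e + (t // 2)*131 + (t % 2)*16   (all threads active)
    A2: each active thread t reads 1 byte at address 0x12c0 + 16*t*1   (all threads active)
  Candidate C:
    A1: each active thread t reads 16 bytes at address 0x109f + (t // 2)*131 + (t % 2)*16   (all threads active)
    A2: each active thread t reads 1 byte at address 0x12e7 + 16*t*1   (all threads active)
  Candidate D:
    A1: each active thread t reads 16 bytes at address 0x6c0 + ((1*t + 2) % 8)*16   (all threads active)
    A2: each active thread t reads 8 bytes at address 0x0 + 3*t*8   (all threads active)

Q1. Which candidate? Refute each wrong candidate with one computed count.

A: A1 gives 4 transactions, not 7
C: A2 gives 3 transactions, not 2
D: A1 gives 2 transactions, not 7
B: all counts match (7,2)

Answer: B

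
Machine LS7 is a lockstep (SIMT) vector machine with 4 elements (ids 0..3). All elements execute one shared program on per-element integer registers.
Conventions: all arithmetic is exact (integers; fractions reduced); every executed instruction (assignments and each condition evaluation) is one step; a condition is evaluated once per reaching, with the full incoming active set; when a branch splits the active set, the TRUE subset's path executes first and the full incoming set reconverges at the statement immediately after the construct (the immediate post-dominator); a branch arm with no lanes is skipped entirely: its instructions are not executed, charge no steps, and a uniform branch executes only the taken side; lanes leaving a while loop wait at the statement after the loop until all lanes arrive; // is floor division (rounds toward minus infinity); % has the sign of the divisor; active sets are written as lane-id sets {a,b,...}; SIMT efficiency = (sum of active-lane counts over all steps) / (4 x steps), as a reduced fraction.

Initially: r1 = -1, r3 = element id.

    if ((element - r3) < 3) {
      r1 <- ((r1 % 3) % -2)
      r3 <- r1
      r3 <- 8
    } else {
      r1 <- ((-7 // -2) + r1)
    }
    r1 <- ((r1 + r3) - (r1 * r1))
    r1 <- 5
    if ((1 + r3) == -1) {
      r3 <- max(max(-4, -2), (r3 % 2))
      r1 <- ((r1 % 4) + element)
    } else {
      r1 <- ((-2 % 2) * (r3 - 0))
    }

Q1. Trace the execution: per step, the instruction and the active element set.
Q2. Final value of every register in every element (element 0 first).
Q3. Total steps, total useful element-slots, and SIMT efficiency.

step 0: eval ((element - r3) < 3)    {0,1,2,3}
step 1: r1 <- ((r1 % 3) % -2)        {0,1,2,3}
step 2: r3 <- r1                     {0,1,2,3}
step 3: r3 <- 8                      {0,1,2,3}
step 4: r1 <- ((r1 + r3) - (r1 * r1)) {0,1,2,3}
step 5: r1 <- 5                      {0,1,2,3}
step 6: eval ((1 + r3) == -1)        {0,1,2,3}
step 7: r1 <- ((-2 % 2) * (r3 - 0))  {0,1,2,3}

Answer: 8 steps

r1: 0,0,0,0
r3: 8,8,8,8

steps = 8; useful = 32; efficiency = 32/32 = 1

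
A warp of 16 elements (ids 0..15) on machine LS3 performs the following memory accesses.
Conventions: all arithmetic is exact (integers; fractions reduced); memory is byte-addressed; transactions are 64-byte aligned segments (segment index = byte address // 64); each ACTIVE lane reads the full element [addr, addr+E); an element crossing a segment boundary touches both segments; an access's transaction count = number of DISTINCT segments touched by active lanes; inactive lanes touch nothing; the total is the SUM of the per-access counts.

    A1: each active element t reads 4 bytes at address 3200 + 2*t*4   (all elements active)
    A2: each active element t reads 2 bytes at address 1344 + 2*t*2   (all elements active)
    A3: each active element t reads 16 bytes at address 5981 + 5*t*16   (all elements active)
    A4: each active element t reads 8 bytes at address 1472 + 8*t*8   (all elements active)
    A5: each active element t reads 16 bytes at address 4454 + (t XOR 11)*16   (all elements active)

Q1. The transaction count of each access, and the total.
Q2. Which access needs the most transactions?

A1: 2 transactions
A2: 1 transaction
A3: 20 transactions
A4: 16 transactions
A5: 5 transactions

Answer: 2,1,20,16,5; total 44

Answer: A3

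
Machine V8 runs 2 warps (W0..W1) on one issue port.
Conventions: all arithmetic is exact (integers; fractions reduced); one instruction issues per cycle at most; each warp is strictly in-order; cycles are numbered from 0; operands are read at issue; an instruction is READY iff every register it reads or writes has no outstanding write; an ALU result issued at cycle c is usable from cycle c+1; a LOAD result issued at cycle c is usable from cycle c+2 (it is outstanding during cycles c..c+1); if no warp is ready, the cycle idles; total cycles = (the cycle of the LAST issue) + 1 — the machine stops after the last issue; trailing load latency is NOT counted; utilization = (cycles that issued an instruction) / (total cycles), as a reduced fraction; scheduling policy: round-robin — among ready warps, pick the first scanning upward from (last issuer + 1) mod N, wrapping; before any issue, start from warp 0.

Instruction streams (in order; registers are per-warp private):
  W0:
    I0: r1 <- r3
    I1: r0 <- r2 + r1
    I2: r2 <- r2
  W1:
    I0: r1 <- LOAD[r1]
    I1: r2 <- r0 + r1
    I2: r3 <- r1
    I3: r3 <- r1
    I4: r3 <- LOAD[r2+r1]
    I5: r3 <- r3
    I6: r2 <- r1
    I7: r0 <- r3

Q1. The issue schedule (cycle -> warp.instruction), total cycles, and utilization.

cycle 0: W0.I0
cycle 1: W1.I0
cycle 2: W0.I1
cycle 3: W1.I1
cycle 4: W0.I2
cycle 5: W1.I2
cycle 6: W1.I3
cycle 7: W1.I4
cycle 8: idle
cycle 9: W1.I5
cycle 10: W1.I6
cycle 11: W1.I7

Answer: 12 cycles, utilization 11/12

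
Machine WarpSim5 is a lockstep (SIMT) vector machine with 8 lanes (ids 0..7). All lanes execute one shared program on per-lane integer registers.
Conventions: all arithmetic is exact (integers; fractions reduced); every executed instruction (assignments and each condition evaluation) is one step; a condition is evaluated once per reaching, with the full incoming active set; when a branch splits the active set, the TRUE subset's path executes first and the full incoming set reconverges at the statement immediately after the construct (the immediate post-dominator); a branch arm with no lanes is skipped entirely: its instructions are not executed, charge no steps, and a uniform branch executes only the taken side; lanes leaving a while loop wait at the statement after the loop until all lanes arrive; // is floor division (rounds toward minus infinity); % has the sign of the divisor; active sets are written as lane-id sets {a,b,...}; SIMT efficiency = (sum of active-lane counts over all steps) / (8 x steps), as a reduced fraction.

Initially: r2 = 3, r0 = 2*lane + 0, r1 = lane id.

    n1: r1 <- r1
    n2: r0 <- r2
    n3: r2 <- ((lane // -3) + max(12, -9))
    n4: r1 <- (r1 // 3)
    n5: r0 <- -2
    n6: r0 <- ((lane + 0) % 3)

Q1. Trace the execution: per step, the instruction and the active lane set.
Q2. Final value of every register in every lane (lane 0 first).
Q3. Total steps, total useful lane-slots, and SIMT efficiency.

step 0: r1 <- r1                     {0,1,2,3,4,5,6,7}
step 1: r0 <- r2                     {0,1,2,3,4,5,6,7}
step 2: r2 <- ((lane // -3) + max(12, -9)) {0,1,2,3,4,5,6,7}
step 3: r1 <- (r1 // 3)              {0,1,2,3,4,5,6,7}
step 4: r0 <- -2                     {0,1,2,3,4,5,6,7}
step 5: r0 <- ((lane + 0) % 3)       {0,1,2,3,4,5,6,7}

Answer: 6 steps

r2: 12,11,11,11,10,10,10,9
r0: 0,1,2,0,1,2,0,1
r1: 0,0,0,1,1,1,2,2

steps = 6; useful = 48; efficiency = 48/48 = 1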